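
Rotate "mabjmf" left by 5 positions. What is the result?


Input: "mabjmf", rotate left by 5
First 5 characters: "mabjm"
Remaining characters: "f"
Concatenate remaining + first: "f" + "mabjm" = "fmabjm"

fmabjm


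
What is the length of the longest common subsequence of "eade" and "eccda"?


LCS of "eade" and "eccda"
DP table:
           e    c    c    d    a
      0    0    0    0    0    0
  e   0    1    1    1    1    1
  a   0    1    1    1    1    2
  d   0    1    1    1    2    2
  e   0    1    1    1    2    2
LCS length = dp[4][5] = 2

2


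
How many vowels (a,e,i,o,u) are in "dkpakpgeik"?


Input: dkpakpgeik
Checking each character:
  'd' at position 0: consonant
  'k' at position 1: consonant
  'p' at position 2: consonant
  'a' at position 3: vowel (running total: 1)
  'k' at position 4: consonant
  'p' at position 5: consonant
  'g' at position 6: consonant
  'e' at position 7: vowel (running total: 2)
  'i' at position 8: vowel (running total: 3)
  'k' at position 9: consonant
Total vowels: 3

3


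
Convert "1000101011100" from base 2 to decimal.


Input: "1000101011100" in base 2
Positional expansion:
  Digit '1' (value 1) x 2^12 = 4096
  Digit '0' (value 0) x 2^11 = 0
  Digit '0' (value 0) x 2^10 = 0
  Digit '0' (value 0) x 2^9 = 0
  Digit '1' (value 1) x 2^8 = 256
  Digit '0' (value 0) x 2^7 = 0
  Digit '1' (value 1) x 2^6 = 64
  Digit '0' (value 0) x 2^5 = 0
  Digit '1' (value 1) x 2^4 = 16
  Digit '1' (value 1) x 2^3 = 8
  Digit '1' (value 1) x 2^2 = 4
  Digit '0' (value 0) x 2^1 = 0
  Digit '0' (value 0) x 2^0 = 0
Sum = 4444

4444


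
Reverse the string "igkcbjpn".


Input: igkcbjpn
Reading characters right to left:
  Position 7: 'n'
  Position 6: 'p'
  Position 5: 'j'
  Position 4: 'b'
  Position 3: 'c'
  Position 2: 'k'
  Position 1: 'g'
  Position 0: 'i'
Reversed: npjbckgi

npjbckgi


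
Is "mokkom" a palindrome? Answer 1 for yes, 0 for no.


Input: mokkom
Reversed: mokkom
  Compare pos 0 ('m') with pos 5 ('m'): match
  Compare pos 1 ('o') with pos 4 ('o'): match
  Compare pos 2 ('k') with pos 3 ('k'): match
Result: palindrome

1


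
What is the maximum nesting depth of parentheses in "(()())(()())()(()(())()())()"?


Input: "(()())(()())()(()(())()())()"
Tracking depth:
  Position 0 '(': depth becomes 1
  Position 1 '(': depth becomes 2
  Position 2 ')': depth becomes 1
  Position 3 '(': depth becomes 2
  Position 4 ')': depth becomes 1
  Position 5 ')': depth becomes 0
  Position 6 '(': depth becomes 1
  Position 7 '(': depth becomes 2
  Position 8 ')': depth becomes 1
  Position 9 '(': depth becomes 2
  Position 10 ')': depth becomes 1
  Position 11 ')': depth becomes 0
  Position 12 '(': depth becomes 1
  Position 13 ')': depth becomes 0
  Position 14 '(': depth becomes 1
  Position 15 '(': depth becomes 2
  Position 16 ')': depth becomes 1
  Position 17 '(': depth becomes 2
  Position 18 '(': depth becomes 3
  Position 19 ')': depth becomes 2
  Position 20 ')': depth becomes 1
  Position 21 '(': depth becomes 2
  Position 22 ')': depth becomes 1
  Position 23 '(': depth becomes 2
  Position 24 ')': depth becomes 1
  Position 25 ')': depth becomes 0
  Position 26 '(': depth becomes 1
  Position 27 ')': depth becomes 0
Maximum depth reached: 3

3


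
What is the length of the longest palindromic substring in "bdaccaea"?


Input: "bdaccaea"
Checking substrings for palindromes:
  [2:6] "acca" (len 4) => palindrome
  [5:8] "aea" (len 3) => palindrome
  [3:5] "cc" (len 2) => palindrome
Longest palindromic substring: "acca" with length 4

4


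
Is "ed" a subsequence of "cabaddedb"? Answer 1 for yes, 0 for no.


Check if "ed" is a subsequence of "cabaddedb"
Greedy scan:
  Position 0 ('c'): no match needed
  Position 1 ('a'): no match needed
  Position 2 ('b'): no match needed
  Position 3 ('a'): no match needed
  Position 4 ('d'): no match needed
  Position 5 ('d'): no match needed
  Position 6 ('e'): matches sub[0] = 'e'
  Position 7 ('d'): matches sub[1] = 'd'
  Position 8 ('b'): no match needed
All 2 characters matched => is a subsequence

1


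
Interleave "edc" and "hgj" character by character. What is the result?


Interleaving "edc" and "hgj":
  Position 0: 'e' from first, 'h' from second => "eh"
  Position 1: 'd' from first, 'g' from second => "dg"
  Position 2: 'c' from first, 'j' from second => "cj"
Result: ehdgcj

ehdgcj


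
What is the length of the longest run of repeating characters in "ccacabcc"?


Input: "ccacabcc"
Scanning for longest run:
  Position 1 ('c'): continues run of 'c', length=2
  Position 2 ('a'): new char, reset run to 1
  Position 3 ('c'): new char, reset run to 1
  Position 4 ('a'): new char, reset run to 1
  Position 5 ('b'): new char, reset run to 1
  Position 6 ('c'): new char, reset run to 1
  Position 7 ('c'): continues run of 'c', length=2
Longest run: 'c' with length 2

2


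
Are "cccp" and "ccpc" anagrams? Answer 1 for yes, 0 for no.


Strings: "cccp", "ccpc"
Sorted first:  cccp
Sorted second: cccp
Sorted forms match => anagrams

1


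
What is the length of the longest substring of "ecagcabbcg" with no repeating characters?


Input: "ecagcabbcg"
Sliding window (track last position of each char):
  Position 0 ('e'): window [0,0] length 1 -- new best
  Position 1 ('c'): window [0,1] length 2 -- new best
  Position 2 ('a'): window [0,2] length 3 -- new best
  Position 3 ('g'): window [0,3] length 4 -- new best
  Position 4 ('c'): repeat (last at 1), move window start to 2
  Position 4 ('c'): window [2,4] length 3
  Position 5 ('a'): repeat (last at 2), move window start to 3
  Position 5 ('a'): window [3,5] length 3
  Position 6 ('b'): window [3,6] length 4
  Position 7 ('b'): repeat (last at 6), move window start to 7
  Position 7 ('b'): window [7,7] length 1
  Position 8 ('c'): window [7,8] length 2
  Position 9 ('g'): window [7,9] length 3
Longest substring with no repeats: "ecag" with length 4

4


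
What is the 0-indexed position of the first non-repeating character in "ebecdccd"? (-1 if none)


Input: ebecdccd
Character frequencies:
  'b': 1
  'c': 3
  'd': 2
  'e': 2
Scanning left to right for freq == 1:
  Position 0 ('e'): freq=2, skip
  Position 1 ('b'): unique! => answer = 1

1


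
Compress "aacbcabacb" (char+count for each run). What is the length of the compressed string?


Input: aacbcabacb
Runs:
  'a' x 2 => "a2"
  'c' x 1 => "c1"
  'b' x 1 => "b1"
  'c' x 1 => "c1"
  'a' x 1 => "a1"
  'b' x 1 => "b1"
  'a' x 1 => "a1"
  'c' x 1 => "c1"
  'b' x 1 => "b1"
Compressed: "a2c1b1c1a1b1a1c1b1"
Compressed length: 18

18


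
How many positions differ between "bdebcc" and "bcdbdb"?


Comparing "bdebcc" and "bcdbdb" position by position:
  Position 0: 'b' vs 'b' => same
  Position 1: 'd' vs 'c' => DIFFER
  Position 2: 'e' vs 'd' => DIFFER
  Position 3: 'b' vs 'b' => same
  Position 4: 'c' vs 'd' => DIFFER
  Position 5: 'c' vs 'b' => DIFFER
Positions that differ: 4

4


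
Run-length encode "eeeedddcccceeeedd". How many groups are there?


Input: eeeedddcccceeeedd
Scanning for consecutive runs:
  Group 1: 'e' x 4 (positions 0-3)
  Group 2: 'd' x 3 (positions 4-6)
  Group 3: 'c' x 4 (positions 7-10)
  Group 4: 'e' x 4 (positions 11-14)
  Group 5: 'd' x 2 (positions 15-16)
Total groups: 5

5


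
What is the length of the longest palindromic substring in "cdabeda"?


Input: "cdabeda"
Checking substrings for palindromes:
  No multi-char palindromic substrings found
Longest palindromic substring: "c" with length 1

1


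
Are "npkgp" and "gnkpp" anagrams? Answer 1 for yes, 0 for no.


Strings: "npkgp", "gnkpp"
Sorted first:  gknpp
Sorted second: gknpp
Sorted forms match => anagrams

1


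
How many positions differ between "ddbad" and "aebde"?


Comparing "ddbad" and "aebde" position by position:
  Position 0: 'd' vs 'a' => DIFFER
  Position 1: 'd' vs 'e' => DIFFER
  Position 2: 'b' vs 'b' => same
  Position 3: 'a' vs 'd' => DIFFER
  Position 4: 'd' vs 'e' => DIFFER
Positions that differ: 4

4


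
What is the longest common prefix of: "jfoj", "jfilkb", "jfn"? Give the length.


Words: jfoj, jfilkb, jfn
  Position 0: all 'j' => match
  Position 1: all 'f' => match
  Position 2: ('o', 'i', 'n') => mismatch, stop
LCP = "jf" (length 2)

2


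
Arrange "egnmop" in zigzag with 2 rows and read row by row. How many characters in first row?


Zigzag "egnmop" into 2 rows:
Placing characters:
  'e' => row 0
  'g' => row 1
  'n' => row 0
  'm' => row 1
  'o' => row 0
  'p' => row 1
Rows:
  Row 0: "eno"
  Row 1: "gmp"
First row length: 3

3


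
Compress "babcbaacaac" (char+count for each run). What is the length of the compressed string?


Input: babcbaacaac
Runs:
  'b' x 1 => "b1"
  'a' x 1 => "a1"
  'b' x 1 => "b1"
  'c' x 1 => "c1"
  'b' x 1 => "b1"
  'a' x 2 => "a2"
  'c' x 1 => "c1"
  'a' x 2 => "a2"
  'c' x 1 => "c1"
Compressed: "b1a1b1c1b1a2c1a2c1"
Compressed length: 18

18


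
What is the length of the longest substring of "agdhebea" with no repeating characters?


Input: "agdhebea"
Sliding window (track last position of each char):
  Position 0 ('a'): window [0,0] length 1 -- new best
  Position 1 ('g'): window [0,1] length 2 -- new best
  Position 2 ('d'): window [0,2] length 3 -- new best
  Position 3 ('h'): window [0,3] length 4 -- new best
  Position 4 ('e'): window [0,4] length 5 -- new best
  Position 5 ('b'): window [0,5] length 6 -- new best
  Position 6 ('e'): repeat (last at 4), move window start to 5
  Position 6 ('e'): window [5,6] length 2
  Position 7 ('a'): window [5,7] length 3
Longest substring with no repeats: "agdheb" with length 6

6


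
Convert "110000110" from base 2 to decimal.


Input: "110000110" in base 2
Positional expansion:
  Digit '1' (value 1) x 2^8 = 256
  Digit '1' (value 1) x 2^7 = 128
  Digit '0' (value 0) x 2^6 = 0
  Digit '0' (value 0) x 2^5 = 0
  Digit '0' (value 0) x 2^4 = 0
  Digit '0' (value 0) x 2^3 = 0
  Digit '1' (value 1) x 2^2 = 4
  Digit '1' (value 1) x 2^1 = 2
  Digit '0' (value 0) x 2^0 = 0
Sum = 390

390


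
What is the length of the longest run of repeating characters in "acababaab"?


Input: "acababaab"
Scanning for longest run:
  Position 1 ('c'): new char, reset run to 1
  Position 2 ('a'): new char, reset run to 1
  Position 3 ('b'): new char, reset run to 1
  Position 4 ('a'): new char, reset run to 1
  Position 5 ('b'): new char, reset run to 1
  Position 6 ('a'): new char, reset run to 1
  Position 7 ('a'): continues run of 'a', length=2
  Position 8 ('b'): new char, reset run to 1
Longest run: 'a' with length 2

2


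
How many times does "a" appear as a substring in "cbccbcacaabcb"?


Searching for "a" in "cbccbcacaabcb"
Scanning each position:
  Position 0: "c" => no
  Position 1: "b" => no
  Position 2: "c" => no
  Position 3: "c" => no
  Position 4: "b" => no
  Position 5: "c" => no
  Position 6: "a" => MATCH
  Position 7: "c" => no
  Position 8: "a" => MATCH
  Position 9: "a" => MATCH
  Position 10: "b" => no
  Position 11: "c" => no
  Position 12: "b" => no
Total occurrences: 3

3


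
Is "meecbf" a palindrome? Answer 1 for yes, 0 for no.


Input: meecbf
Reversed: fbceem
  Compare pos 0 ('m') with pos 5 ('f'): MISMATCH
  Compare pos 1 ('e') with pos 4 ('b'): MISMATCH
  Compare pos 2 ('e') with pos 3 ('c'): MISMATCH
Result: not a palindrome

0


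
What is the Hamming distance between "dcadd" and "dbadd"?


Comparing "dcadd" and "dbadd" position by position:
  Position 0: 'd' vs 'd' => same
  Position 1: 'c' vs 'b' => differ
  Position 2: 'a' vs 'a' => same
  Position 3: 'd' vs 'd' => same
  Position 4: 'd' vs 'd' => same
Total differences (Hamming distance): 1

1


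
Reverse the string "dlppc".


Input: dlppc
Reading characters right to left:
  Position 4: 'c'
  Position 3: 'p'
  Position 2: 'p'
  Position 1: 'l'
  Position 0: 'd'
Reversed: cppld

cppld


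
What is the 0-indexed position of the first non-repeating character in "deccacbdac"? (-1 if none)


Input: deccacbdac
Character frequencies:
  'a': 2
  'b': 1
  'c': 4
  'd': 2
  'e': 1
Scanning left to right for freq == 1:
  Position 0 ('d'): freq=2, skip
  Position 1 ('e'): unique! => answer = 1

1


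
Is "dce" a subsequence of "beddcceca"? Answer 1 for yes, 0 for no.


Check if "dce" is a subsequence of "beddcceca"
Greedy scan:
  Position 0 ('b'): no match needed
  Position 1 ('e'): no match needed
  Position 2 ('d'): matches sub[0] = 'd'
  Position 3 ('d'): no match needed
  Position 4 ('c'): matches sub[1] = 'c'
  Position 5 ('c'): no match needed
  Position 6 ('e'): matches sub[2] = 'e'
  Position 7 ('c'): no match needed
  Position 8 ('a'): no match needed
All 3 characters matched => is a subsequence

1


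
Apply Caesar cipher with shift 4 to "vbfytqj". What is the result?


Caesar cipher: shift "vbfytqj" by 4
  'v' (pos 21) + 4 = pos 25 = 'z'
  'b' (pos 1) + 4 = pos 5 = 'f'
  'f' (pos 5) + 4 = pos 9 = 'j'
  'y' (pos 24) + 4 = pos 2 = 'c'
  't' (pos 19) + 4 = pos 23 = 'x'
  'q' (pos 16) + 4 = pos 20 = 'u'
  'j' (pos 9) + 4 = pos 13 = 'n'
Result: zfjcxun

zfjcxun


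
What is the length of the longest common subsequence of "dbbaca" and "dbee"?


LCS of "dbbaca" and "dbee"
DP table:
           d    b    e    e
      0    0    0    0    0
  d   0    1    1    1    1
  b   0    1    2    2    2
  b   0    1    2    2    2
  a   0    1    2    2    2
  c   0    1    2    2    2
  a   0    1    2    2    2
LCS length = dp[6][4] = 2

2


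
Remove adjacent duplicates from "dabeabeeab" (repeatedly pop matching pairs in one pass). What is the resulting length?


Input: dabeabeeab
Stack-based adjacent duplicate removal:
  Read 'd': push. Stack: d
  Read 'a': push. Stack: da
  Read 'b': push. Stack: dab
  Read 'e': push. Stack: dabe
  Read 'a': push. Stack: dabea
  Read 'b': push. Stack: dabeab
  Read 'e': push. Stack: dabeabe
  Read 'e': matches stack top 'e' => pop. Stack: dabeab
  Read 'a': push. Stack: dabeaba
  Read 'b': push. Stack: dabeabab
Final stack: "dabeabab" (length 8)

8


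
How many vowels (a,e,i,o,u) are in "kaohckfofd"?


Input: kaohckfofd
Checking each character:
  'k' at position 0: consonant
  'a' at position 1: vowel (running total: 1)
  'o' at position 2: vowel (running total: 2)
  'h' at position 3: consonant
  'c' at position 4: consonant
  'k' at position 5: consonant
  'f' at position 6: consonant
  'o' at position 7: vowel (running total: 3)
  'f' at position 8: consonant
  'd' at position 9: consonant
Total vowels: 3

3


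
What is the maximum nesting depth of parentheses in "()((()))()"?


Input: "()((()))()"
Tracking depth:
  Position 0 '(': depth becomes 1
  Position 1 ')': depth becomes 0
  Position 2 '(': depth becomes 1
  Position 3 '(': depth becomes 2
  Position 4 '(': depth becomes 3
  Position 5 ')': depth becomes 2
  Position 6 ')': depth becomes 1
  Position 7 ')': depth becomes 0
  Position 8 '(': depth becomes 1
  Position 9 ')': depth becomes 0
Maximum depth reached: 3

3


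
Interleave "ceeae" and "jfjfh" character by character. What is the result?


Interleaving "ceeae" and "jfjfh":
  Position 0: 'c' from first, 'j' from second => "cj"
  Position 1: 'e' from first, 'f' from second => "ef"
  Position 2: 'e' from first, 'j' from second => "ej"
  Position 3: 'a' from first, 'f' from second => "af"
  Position 4: 'e' from first, 'h' from second => "eh"
Result: cjefejafeh

cjefejafeh


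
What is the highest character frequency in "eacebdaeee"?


Input: eacebdaeee
Character counts:
  'a': 2
  'b': 1
  'c': 1
  'd': 1
  'e': 5
Maximum frequency: 5

5


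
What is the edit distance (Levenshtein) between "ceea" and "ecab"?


Computing edit distance: "ceea" -> "ecab"
DP table:
           e    c    a    b
      0    1    2    3    4
  c   1    1    1    2    3
  e   2    1    2    2    3
  e   3    2    2    3    3
  a   4    3    3    2    3
Edit distance = dp[4][4] = 3

3


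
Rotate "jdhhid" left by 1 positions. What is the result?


Input: "jdhhid", rotate left by 1
First 1 characters: "j"
Remaining characters: "dhhid"
Concatenate remaining + first: "dhhid" + "j" = "dhhidj"

dhhidj


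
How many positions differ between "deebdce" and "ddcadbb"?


Comparing "deebdce" and "ddcadbb" position by position:
  Position 0: 'd' vs 'd' => same
  Position 1: 'e' vs 'd' => DIFFER
  Position 2: 'e' vs 'c' => DIFFER
  Position 3: 'b' vs 'a' => DIFFER
  Position 4: 'd' vs 'd' => same
  Position 5: 'c' vs 'b' => DIFFER
  Position 6: 'e' vs 'b' => DIFFER
Positions that differ: 5

5


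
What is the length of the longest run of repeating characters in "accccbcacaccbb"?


Input: "accccbcacaccbb"
Scanning for longest run:
  Position 1 ('c'): new char, reset run to 1
  Position 2 ('c'): continues run of 'c', length=2
  Position 3 ('c'): continues run of 'c', length=3
  Position 4 ('c'): continues run of 'c', length=4
  Position 5 ('b'): new char, reset run to 1
  Position 6 ('c'): new char, reset run to 1
  Position 7 ('a'): new char, reset run to 1
  Position 8 ('c'): new char, reset run to 1
  Position 9 ('a'): new char, reset run to 1
  Position 10 ('c'): new char, reset run to 1
  Position 11 ('c'): continues run of 'c', length=2
  Position 12 ('b'): new char, reset run to 1
  Position 13 ('b'): continues run of 'b', length=2
Longest run: 'c' with length 4

4


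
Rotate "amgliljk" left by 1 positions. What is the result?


Input: "amgliljk", rotate left by 1
First 1 characters: "a"
Remaining characters: "mgliljk"
Concatenate remaining + first: "mgliljk" + "a" = "mgliljka"

mgliljka


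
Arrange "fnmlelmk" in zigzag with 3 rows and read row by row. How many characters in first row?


Zigzag "fnmlelmk" into 3 rows:
Placing characters:
  'f' => row 0
  'n' => row 1
  'm' => row 2
  'l' => row 1
  'e' => row 0
  'l' => row 1
  'm' => row 2
  'k' => row 1
Rows:
  Row 0: "fe"
  Row 1: "nllk"
  Row 2: "mm"
First row length: 2

2


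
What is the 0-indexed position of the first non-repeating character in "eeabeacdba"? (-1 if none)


Input: eeabeacdba
Character frequencies:
  'a': 3
  'b': 2
  'c': 1
  'd': 1
  'e': 3
Scanning left to right for freq == 1:
  Position 0 ('e'): freq=3, skip
  Position 1 ('e'): freq=3, skip
  Position 2 ('a'): freq=3, skip
  Position 3 ('b'): freq=2, skip
  Position 4 ('e'): freq=3, skip
  Position 5 ('a'): freq=3, skip
  Position 6 ('c'): unique! => answer = 6

6


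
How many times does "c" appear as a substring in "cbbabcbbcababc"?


Searching for "c" in "cbbabcbbcababc"
Scanning each position:
  Position 0: "c" => MATCH
  Position 1: "b" => no
  Position 2: "b" => no
  Position 3: "a" => no
  Position 4: "b" => no
  Position 5: "c" => MATCH
  Position 6: "b" => no
  Position 7: "b" => no
  Position 8: "c" => MATCH
  Position 9: "a" => no
  Position 10: "b" => no
  Position 11: "a" => no
  Position 12: "b" => no
  Position 13: "c" => MATCH
Total occurrences: 4

4


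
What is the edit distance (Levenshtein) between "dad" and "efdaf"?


Computing edit distance: "dad" -> "efdaf"
DP table:
           e    f    d    a    f
      0    1    2    3    4    5
  d   1    1    2    2    3    4
  a   2    2    2    3    2    3
  d   3    3    3    2    3    3
Edit distance = dp[3][5] = 3

3


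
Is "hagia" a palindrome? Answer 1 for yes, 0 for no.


Input: hagia
Reversed: aigah
  Compare pos 0 ('h') with pos 4 ('a'): MISMATCH
  Compare pos 1 ('a') with pos 3 ('i'): MISMATCH
Result: not a palindrome

0


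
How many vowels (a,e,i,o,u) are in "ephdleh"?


Input: ephdleh
Checking each character:
  'e' at position 0: vowel (running total: 1)
  'p' at position 1: consonant
  'h' at position 2: consonant
  'd' at position 3: consonant
  'l' at position 4: consonant
  'e' at position 5: vowel (running total: 2)
  'h' at position 6: consonant
Total vowels: 2

2


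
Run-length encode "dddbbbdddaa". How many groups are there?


Input: dddbbbdddaa
Scanning for consecutive runs:
  Group 1: 'd' x 3 (positions 0-2)
  Group 2: 'b' x 3 (positions 3-5)
  Group 3: 'd' x 3 (positions 6-8)
  Group 4: 'a' x 2 (positions 9-10)
Total groups: 4

4


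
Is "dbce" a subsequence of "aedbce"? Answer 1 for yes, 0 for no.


Check if "dbce" is a subsequence of "aedbce"
Greedy scan:
  Position 0 ('a'): no match needed
  Position 1 ('e'): no match needed
  Position 2 ('d'): matches sub[0] = 'd'
  Position 3 ('b'): matches sub[1] = 'b'
  Position 4 ('c'): matches sub[2] = 'c'
  Position 5 ('e'): matches sub[3] = 'e'
All 4 characters matched => is a subsequence

1


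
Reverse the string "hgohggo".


Input: hgohggo
Reading characters right to left:
  Position 6: 'o'
  Position 5: 'g'
  Position 4: 'g'
  Position 3: 'h'
  Position 2: 'o'
  Position 1: 'g'
  Position 0: 'h'
Reversed: ogghogh

ogghogh


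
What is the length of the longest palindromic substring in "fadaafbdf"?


Input: "fadaafbdf"
Checking substrings for palindromes:
  [1:4] "ada" (len 3) => palindrome
  [3:5] "aa" (len 2) => palindrome
Longest palindromic substring: "ada" with length 3

3


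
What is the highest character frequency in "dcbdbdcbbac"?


Input: dcbdbdcbbac
Character counts:
  'a': 1
  'b': 4
  'c': 3
  'd': 3
Maximum frequency: 4

4


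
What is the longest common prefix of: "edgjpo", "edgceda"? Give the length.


Words: edgjpo, edgceda
  Position 0: all 'e' => match
  Position 1: all 'd' => match
  Position 2: all 'g' => match
  Position 3: ('j', 'c') => mismatch, stop
LCP = "edg" (length 3)

3


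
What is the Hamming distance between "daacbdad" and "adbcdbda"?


Comparing "daacbdad" and "adbcdbda" position by position:
  Position 0: 'd' vs 'a' => differ
  Position 1: 'a' vs 'd' => differ
  Position 2: 'a' vs 'b' => differ
  Position 3: 'c' vs 'c' => same
  Position 4: 'b' vs 'd' => differ
  Position 5: 'd' vs 'b' => differ
  Position 6: 'a' vs 'd' => differ
  Position 7: 'd' vs 'a' => differ
Total differences (Hamming distance): 7

7


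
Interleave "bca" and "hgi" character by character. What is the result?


Interleaving "bca" and "hgi":
  Position 0: 'b' from first, 'h' from second => "bh"
  Position 1: 'c' from first, 'g' from second => "cg"
  Position 2: 'a' from first, 'i' from second => "ai"
Result: bhcgai

bhcgai


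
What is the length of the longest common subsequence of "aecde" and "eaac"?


LCS of "aecde" and "eaac"
DP table:
           e    a    a    c
      0    0    0    0    0
  a   0    0    1    1    1
  e   0    1    1    1    1
  c   0    1    1    1    2
  d   0    1    1    1    2
  e   0    1    1    1    2
LCS length = dp[5][4] = 2

2


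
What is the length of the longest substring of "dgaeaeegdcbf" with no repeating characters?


Input: "dgaeaeegdcbf"
Sliding window (track last position of each char):
  Position 0 ('d'): window [0,0] length 1 -- new best
  Position 1 ('g'): window [0,1] length 2 -- new best
  Position 2 ('a'): window [0,2] length 3 -- new best
  Position 3 ('e'): window [0,3] length 4 -- new best
  Position 4 ('a'): repeat (last at 2), move window start to 3
  Position 4 ('a'): window [3,4] length 2
  Position 5 ('e'): repeat (last at 3), move window start to 4
  Position 5 ('e'): window [4,5] length 2
  Position 6 ('e'): repeat (last at 5), move window start to 6
  Position 6 ('e'): window [6,6] length 1
  Position 7 ('g'): window [6,7] length 2
  Position 8 ('d'): window [6,8] length 3
  Position 9 ('c'): window [6,9] length 4
  Position 10 ('b'): window [6,10] length 5 -- new best
  Position 11 ('f'): window [6,11] length 6 -- new best
Longest substring with no repeats: "egdcbf" with length 6

6


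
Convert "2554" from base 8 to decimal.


Input: "2554" in base 8
Positional expansion:
  Digit '2' (value 2) x 8^3 = 1024
  Digit '5' (value 5) x 8^2 = 320
  Digit '5' (value 5) x 8^1 = 40
  Digit '4' (value 4) x 8^0 = 4
Sum = 1388

1388


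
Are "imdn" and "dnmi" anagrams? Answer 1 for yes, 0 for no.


Strings: "imdn", "dnmi"
Sorted first:  dimn
Sorted second: dimn
Sorted forms match => anagrams

1


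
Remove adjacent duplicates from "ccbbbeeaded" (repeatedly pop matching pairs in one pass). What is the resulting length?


Input: ccbbbeeaded
Stack-based adjacent duplicate removal:
  Read 'c': push. Stack: c
  Read 'c': matches stack top 'c' => pop. Stack: (empty)
  Read 'b': push. Stack: b
  Read 'b': matches stack top 'b' => pop. Stack: (empty)
  Read 'b': push. Stack: b
  Read 'e': push. Stack: be
  Read 'e': matches stack top 'e' => pop. Stack: b
  Read 'a': push. Stack: ba
  Read 'd': push. Stack: bad
  Read 'e': push. Stack: bade
  Read 'd': push. Stack: baded
Final stack: "baded" (length 5)

5


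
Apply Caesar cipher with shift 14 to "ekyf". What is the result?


Caesar cipher: shift "ekyf" by 14
  'e' (pos 4) + 14 = pos 18 = 's'
  'k' (pos 10) + 14 = pos 24 = 'y'
  'y' (pos 24) + 14 = pos 12 = 'm'
  'f' (pos 5) + 14 = pos 19 = 't'
Result: symt

symt


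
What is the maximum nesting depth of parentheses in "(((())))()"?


Input: "(((())))()"
Tracking depth:
  Position 0 '(': depth becomes 1
  Position 1 '(': depth becomes 2
  Position 2 '(': depth becomes 3
  Position 3 '(': depth becomes 4
  Position 4 ')': depth becomes 3
  Position 5 ')': depth becomes 2
  Position 6 ')': depth becomes 1
  Position 7 ')': depth becomes 0
  Position 8 '(': depth becomes 1
  Position 9 ')': depth becomes 0
Maximum depth reached: 4

4


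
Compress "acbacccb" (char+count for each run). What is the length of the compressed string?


Input: acbacccb
Runs:
  'a' x 1 => "a1"
  'c' x 1 => "c1"
  'b' x 1 => "b1"
  'a' x 1 => "a1"
  'c' x 3 => "c3"
  'b' x 1 => "b1"
Compressed: "a1c1b1a1c3b1"
Compressed length: 12

12


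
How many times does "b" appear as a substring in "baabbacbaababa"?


Searching for "b" in "baabbacbaababa"
Scanning each position:
  Position 0: "b" => MATCH
  Position 1: "a" => no
  Position 2: "a" => no
  Position 3: "b" => MATCH
  Position 4: "b" => MATCH
  Position 5: "a" => no
  Position 6: "c" => no
  Position 7: "b" => MATCH
  Position 8: "a" => no
  Position 9: "a" => no
  Position 10: "b" => MATCH
  Position 11: "a" => no
  Position 12: "b" => MATCH
  Position 13: "a" => no
Total occurrences: 6

6


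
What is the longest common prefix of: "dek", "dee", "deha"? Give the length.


Words: dek, dee, deha
  Position 0: all 'd' => match
  Position 1: all 'e' => match
  Position 2: ('k', 'e', 'h') => mismatch, stop
LCP = "de" (length 2)

2


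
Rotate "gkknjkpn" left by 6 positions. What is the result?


Input: "gkknjkpn", rotate left by 6
First 6 characters: "gkknjk"
Remaining characters: "pn"
Concatenate remaining + first: "pn" + "gkknjk" = "pngkknjk"

pngkknjk


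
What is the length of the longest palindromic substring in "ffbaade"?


Input: "ffbaade"
Checking substrings for palindromes:
  [0:2] "ff" (len 2) => palindrome
  [3:5] "aa" (len 2) => palindrome
Longest palindromic substring: "ff" with length 2

2


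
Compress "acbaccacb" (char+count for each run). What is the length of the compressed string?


Input: acbaccacb
Runs:
  'a' x 1 => "a1"
  'c' x 1 => "c1"
  'b' x 1 => "b1"
  'a' x 1 => "a1"
  'c' x 2 => "c2"
  'a' x 1 => "a1"
  'c' x 1 => "c1"
  'b' x 1 => "b1"
Compressed: "a1c1b1a1c2a1c1b1"
Compressed length: 16

16


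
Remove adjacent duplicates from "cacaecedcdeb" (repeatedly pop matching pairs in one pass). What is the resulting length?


Input: cacaecedcdeb
Stack-based adjacent duplicate removal:
  Read 'c': push. Stack: c
  Read 'a': push. Stack: ca
  Read 'c': push. Stack: cac
  Read 'a': push. Stack: caca
  Read 'e': push. Stack: cacae
  Read 'c': push. Stack: cacaec
  Read 'e': push. Stack: cacaece
  Read 'd': push. Stack: cacaeced
  Read 'c': push. Stack: cacaecedc
  Read 'd': push. Stack: cacaecedcd
  Read 'e': push. Stack: cacaecedcde
  Read 'b': push. Stack: cacaecedcdeb
Final stack: "cacaecedcdeb" (length 12)

12


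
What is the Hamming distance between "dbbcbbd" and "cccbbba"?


Comparing "dbbcbbd" and "cccbbba" position by position:
  Position 0: 'd' vs 'c' => differ
  Position 1: 'b' vs 'c' => differ
  Position 2: 'b' vs 'c' => differ
  Position 3: 'c' vs 'b' => differ
  Position 4: 'b' vs 'b' => same
  Position 5: 'b' vs 'b' => same
  Position 6: 'd' vs 'a' => differ
Total differences (Hamming distance): 5

5


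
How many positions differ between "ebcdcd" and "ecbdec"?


Comparing "ebcdcd" and "ecbdec" position by position:
  Position 0: 'e' vs 'e' => same
  Position 1: 'b' vs 'c' => DIFFER
  Position 2: 'c' vs 'b' => DIFFER
  Position 3: 'd' vs 'd' => same
  Position 4: 'c' vs 'e' => DIFFER
  Position 5: 'd' vs 'c' => DIFFER
Positions that differ: 4

4


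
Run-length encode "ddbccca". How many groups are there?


Input: ddbccca
Scanning for consecutive runs:
  Group 1: 'd' x 2 (positions 0-1)
  Group 2: 'b' x 1 (positions 2-2)
  Group 3: 'c' x 3 (positions 3-5)
  Group 4: 'a' x 1 (positions 6-6)
Total groups: 4

4


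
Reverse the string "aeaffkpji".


Input: aeaffkpji
Reading characters right to left:
  Position 8: 'i'
  Position 7: 'j'
  Position 6: 'p'
  Position 5: 'k'
  Position 4: 'f'
  Position 3: 'f'
  Position 2: 'a'
  Position 1: 'e'
  Position 0: 'a'
Reversed: ijpkffaea

ijpkffaea


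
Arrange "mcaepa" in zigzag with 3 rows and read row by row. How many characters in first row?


Zigzag "mcaepa" into 3 rows:
Placing characters:
  'm' => row 0
  'c' => row 1
  'a' => row 2
  'e' => row 1
  'p' => row 0
  'a' => row 1
Rows:
  Row 0: "mp"
  Row 1: "cea"
  Row 2: "a"
First row length: 2

2


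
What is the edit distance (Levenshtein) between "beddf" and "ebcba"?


Computing edit distance: "beddf" -> "ebcba"
DP table:
           e    b    c    b    a
      0    1    2    3    4    5
  b   1    1    1    2    3    4
  e   2    1    2    2    3    4
  d   3    2    2    3    3    4
  d   4    3    3    3    4    4
  f   5    4    4    4    4    5
Edit distance = dp[5][5] = 5

5


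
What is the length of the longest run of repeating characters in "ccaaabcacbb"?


Input: "ccaaabcacbb"
Scanning for longest run:
  Position 1 ('c'): continues run of 'c', length=2
  Position 2 ('a'): new char, reset run to 1
  Position 3 ('a'): continues run of 'a', length=2
  Position 4 ('a'): continues run of 'a', length=3
  Position 5 ('b'): new char, reset run to 1
  Position 6 ('c'): new char, reset run to 1
  Position 7 ('a'): new char, reset run to 1
  Position 8 ('c'): new char, reset run to 1
  Position 9 ('b'): new char, reset run to 1
  Position 10 ('b'): continues run of 'b', length=2
Longest run: 'a' with length 3

3


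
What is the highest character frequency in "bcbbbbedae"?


Input: bcbbbbedae
Character counts:
  'a': 1
  'b': 5
  'c': 1
  'd': 1
  'e': 2
Maximum frequency: 5

5


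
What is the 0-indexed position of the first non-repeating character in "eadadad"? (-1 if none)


Input: eadadad
Character frequencies:
  'a': 3
  'd': 3
  'e': 1
Scanning left to right for freq == 1:
  Position 0 ('e'): unique! => answer = 0

0


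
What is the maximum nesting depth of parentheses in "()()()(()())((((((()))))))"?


Input: "()()()(()())((((((()))))))"
Tracking depth:
  Position 0 '(': depth becomes 1
  Position 1 ')': depth becomes 0
  Position 2 '(': depth becomes 1
  Position 3 ')': depth becomes 0
  Position 4 '(': depth becomes 1
  Position 5 ')': depth becomes 0
  Position 6 '(': depth becomes 1
  Position 7 '(': depth becomes 2
  Position 8 ')': depth becomes 1
  Position 9 '(': depth becomes 2
  Position 10 ')': depth becomes 1
  Position 11 ')': depth becomes 0
  Position 12 '(': depth becomes 1
  Position 13 '(': depth becomes 2
  Position 14 '(': depth becomes 3
  Position 15 '(': depth becomes 4
  Position 16 '(': depth becomes 5
  Position 17 '(': depth becomes 6
  Position 18 '(': depth becomes 7
  Position 19 ')': depth becomes 6
  Position 20 ')': depth becomes 5
  Position 21 ')': depth becomes 4
  Position 22 ')': depth becomes 3
  Position 23 ')': depth becomes 2
  Position 24 ')': depth becomes 1
  Position 25 ')': depth becomes 0
Maximum depth reached: 7

7


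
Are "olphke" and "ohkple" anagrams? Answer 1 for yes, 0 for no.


Strings: "olphke", "ohkple"
Sorted first:  ehklop
Sorted second: ehklop
Sorted forms match => anagrams

1


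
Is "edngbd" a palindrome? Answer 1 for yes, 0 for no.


Input: edngbd
Reversed: dbgnde
  Compare pos 0 ('e') with pos 5 ('d'): MISMATCH
  Compare pos 1 ('d') with pos 4 ('b'): MISMATCH
  Compare pos 2 ('n') with pos 3 ('g'): MISMATCH
Result: not a palindrome

0


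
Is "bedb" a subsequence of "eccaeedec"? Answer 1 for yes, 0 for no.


Check if "bedb" is a subsequence of "eccaeedec"
Greedy scan:
  Position 0 ('e'): no match needed
  Position 1 ('c'): no match needed
  Position 2 ('c'): no match needed
  Position 3 ('a'): no match needed
  Position 4 ('e'): no match needed
  Position 5 ('e'): no match needed
  Position 6 ('d'): no match needed
  Position 7 ('e'): no match needed
  Position 8 ('c'): no match needed
Only matched 0/4 characters => not a subsequence

0


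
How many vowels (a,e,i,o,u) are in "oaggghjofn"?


Input: oaggghjofn
Checking each character:
  'o' at position 0: vowel (running total: 1)
  'a' at position 1: vowel (running total: 2)
  'g' at position 2: consonant
  'g' at position 3: consonant
  'g' at position 4: consonant
  'h' at position 5: consonant
  'j' at position 6: consonant
  'o' at position 7: vowel (running total: 3)
  'f' at position 8: consonant
  'n' at position 9: consonant
Total vowels: 3

3


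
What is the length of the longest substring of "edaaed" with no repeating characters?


Input: "edaaed"
Sliding window (track last position of each char):
  Position 0 ('e'): window [0,0] length 1 -- new best
  Position 1 ('d'): window [0,1] length 2 -- new best
  Position 2 ('a'): window [0,2] length 3 -- new best
  Position 3 ('a'): repeat (last at 2), move window start to 3
  Position 3 ('a'): window [3,3] length 1
  Position 4 ('e'): window [3,4] length 2
  Position 5 ('d'): window [3,5] length 3
Longest substring with no repeats: "eda" with length 3

3


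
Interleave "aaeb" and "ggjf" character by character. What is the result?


Interleaving "aaeb" and "ggjf":
  Position 0: 'a' from first, 'g' from second => "ag"
  Position 1: 'a' from first, 'g' from second => "ag"
  Position 2: 'e' from first, 'j' from second => "ej"
  Position 3: 'b' from first, 'f' from second => "bf"
Result: agagejbf

agagejbf


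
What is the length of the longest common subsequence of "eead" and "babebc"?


LCS of "eead" and "babebc"
DP table:
           b    a    b    e    b    c
      0    0    0    0    0    0    0
  e   0    0    0    0    1    1    1
  e   0    0    0    0    1    1    1
  a   0    0    1    1    1    1    1
  d   0    0    1    1    1    1    1
LCS length = dp[4][6] = 1

1


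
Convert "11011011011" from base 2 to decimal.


Input: "11011011011" in base 2
Positional expansion:
  Digit '1' (value 1) x 2^10 = 1024
  Digit '1' (value 1) x 2^9 = 512
  Digit '0' (value 0) x 2^8 = 0
  Digit '1' (value 1) x 2^7 = 128
  Digit '1' (value 1) x 2^6 = 64
  Digit '0' (value 0) x 2^5 = 0
  Digit '1' (value 1) x 2^4 = 16
  Digit '1' (value 1) x 2^3 = 8
  Digit '0' (value 0) x 2^2 = 0
  Digit '1' (value 1) x 2^1 = 2
  Digit '1' (value 1) x 2^0 = 1
Sum = 1755

1755


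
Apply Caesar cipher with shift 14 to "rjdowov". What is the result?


Caesar cipher: shift "rjdowov" by 14
  'r' (pos 17) + 14 = pos 5 = 'f'
  'j' (pos 9) + 14 = pos 23 = 'x'
  'd' (pos 3) + 14 = pos 17 = 'r'
  'o' (pos 14) + 14 = pos 2 = 'c'
  'w' (pos 22) + 14 = pos 10 = 'k'
  'o' (pos 14) + 14 = pos 2 = 'c'
  'v' (pos 21) + 14 = pos 9 = 'j'
Result: fxrckcj

fxrckcj


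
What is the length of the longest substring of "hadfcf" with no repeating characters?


Input: "hadfcf"
Sliding window (track last position of each char):
  Position 0 ('h'): window [0,0] length 1 -- new best
  Position 1 ('a'): window [0,1] length 2 -- new best
  Position 2 ('d'): window [0,2] length 3 -- new best
  Position 3 ('f'): window [0,3] length 4 -- new best
  Position 4 ('c'): window [0,4] length 5 -- new best
  Position 5 ('f'): repeat (last at 3), move window start to 4
  Position 5 ('f'): window [4,5] length 2
Longest substring with no repeats: "hadfc" with length 5

5


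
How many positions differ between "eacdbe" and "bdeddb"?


Comparing "eacdbe" and "bdeddb" position by position:
  Position 0: 'e' vs 'b' => DIFFER
  Position 1: 'a' vs 'd' => DIFFER
  Position 2: 'c' vs 'e' => DIFFER
  Position 3: 'd' vs 'd' => same
  Position 4: 'b' vs 'd' => DIFFER
  Position 5: 'e' vs 'b' => DIFFER
Positions that differ: 5

5


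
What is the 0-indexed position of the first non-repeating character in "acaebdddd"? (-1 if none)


Input: acaebdddd
Character frequencies:
  'a': 2
  'b': 1
  'c': 1
  'd': 4
  'e': 1
Scanning left to right for freq == 1:
  Position 0 ('a'): freq=2, skip
  Position 1 ('c'): unique! => answer = 1

1


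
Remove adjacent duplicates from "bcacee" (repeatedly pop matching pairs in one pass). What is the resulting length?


Input: bcacee
Stack-based adjacent duplicate removal:
  Read 'b': push. Stack: b
  Read 'c': push. Stack: bc
  Read 'a': push. Stack: bca
  Read 'c': push. Stack: bcac
  Read 'e': push. Stack: bcace
  Read 'e': matches stack top 'e' => pop. Stack: bcac
Final stack: "bcac" (length 4)

4


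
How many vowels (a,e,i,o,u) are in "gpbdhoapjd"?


Input: gpbdhoapjd
Checking each character:
  'g' at position 0: consonant
  'p' at position 1: consonant
  'b' at position 2: consonant
  'd' at position 3: consonant
  'h' at position 4: consonant
  'o' at position 5: vowel (running total: 1)
  'a' at position 6: vowel (running total: 2)
  'p' at position 7: consonant
  'j' at position 8: consonant
  'd' at position 9: consonant
Total vowels: 2

2


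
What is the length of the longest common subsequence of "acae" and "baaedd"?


LCS of "acae" and "baaedd"
DP table:
           b    a    a    e    d    d
      0    0    0    0    0    0    0
  a   0    0    1    1    1    1    1
  c   0    0    1    1    1    1    1
  a   0    0    1    2    2    2    2
  e   0    0    1    2    3    3    3
LCS length = dp[4][6] = 3

3


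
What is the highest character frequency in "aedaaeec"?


Input: aedaaeec
Character counts:
  'a': 3
  'c': 1
  'd': 1
  'e': 3
Maximum frequency: 3

3


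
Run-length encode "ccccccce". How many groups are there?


Input: ccccccce
Scanning for consecutive runs:
  Group 1: 'c' x 7 (positions 0-6)
  Group 2: 'e' x 1 (positions 7-7)
Total groups: 2

2


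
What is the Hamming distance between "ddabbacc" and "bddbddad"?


Comparing "ddabbacc" and "bddbddad" position by position:
  Position 0: 'd' vs 'b' => differ
  Position 1: 'd' vs 'd' => same
  Position 2: 'a' vs 'd' => differ
  Position 3: 'b' vs 'b' => same
  Position 4: 'b' vs 'd' => differ
  Position 5: 'a' vs 'd' => differ
  Position 6: 'c' vs 'a' => differ
  Position 7: 'c' vs 'd' => differ
Total differences (Hamming distance): 6

6


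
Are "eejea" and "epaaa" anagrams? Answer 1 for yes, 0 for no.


Strings: "eejea", "epaaa"
Sorted first:  aeeej
Sorted second: aaaep
Differ at position 1: 'e' vs 'a' => not anagrams

0


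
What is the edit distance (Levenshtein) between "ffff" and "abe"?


Computing edit distance: "ffff" -> "abe"
DP table:
           a    b    e
      0    1    2    3
  f   1    1    2    3
  f   2    2    2    3
  f   3    3    3    3
  f   4    4    4    4
Edit distance = dp[4][3] = 4

4


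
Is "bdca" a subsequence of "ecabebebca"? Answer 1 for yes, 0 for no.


Check if "bdca" is a subsequence of "ecabebebca"
Greedy scan:
  Position 0 ('e'): no match needed
  Position 1 ('c'): no match needed
  Position 2 ('a'): no match needed
  Position 3 ('b'): matches sub[0] = 'b'
  Position 4 ('e'): no match needed
  Position 5 ('b'): no match needed
  Position 6 ('e'): no match needed
  Position 7 ('b'): no match needed
  Position 8 ('c'): no match needed
  Position 9 ('a'): no match needed
Only matched 1/4 characters => not a subsequence

0


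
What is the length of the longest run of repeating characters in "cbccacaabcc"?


Input: "cbccacaabcc"
Scanning for longest run:
  Position 1 ('b'): new char, reset run to 1
  Position 2 ('c'): new char, reset run to 1
  Position 3 ('c'): continues run of 'c', length=2
  Position 4 ('a'): new char, reset run to 1
  Position 5 ('c'): new char, reset run to 1
  Position 6 ('a'): new char, reset run to 1
  Position 7 ('a'): continues run of 'a', length=2
  Position 8 ('b'): new char, reset run to 1
  Position 9 ('c'): new char, reset run to 1
  Position 10 ('c'): continues run of 'c', length=2
Longest run: 'c' with length 2

2
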